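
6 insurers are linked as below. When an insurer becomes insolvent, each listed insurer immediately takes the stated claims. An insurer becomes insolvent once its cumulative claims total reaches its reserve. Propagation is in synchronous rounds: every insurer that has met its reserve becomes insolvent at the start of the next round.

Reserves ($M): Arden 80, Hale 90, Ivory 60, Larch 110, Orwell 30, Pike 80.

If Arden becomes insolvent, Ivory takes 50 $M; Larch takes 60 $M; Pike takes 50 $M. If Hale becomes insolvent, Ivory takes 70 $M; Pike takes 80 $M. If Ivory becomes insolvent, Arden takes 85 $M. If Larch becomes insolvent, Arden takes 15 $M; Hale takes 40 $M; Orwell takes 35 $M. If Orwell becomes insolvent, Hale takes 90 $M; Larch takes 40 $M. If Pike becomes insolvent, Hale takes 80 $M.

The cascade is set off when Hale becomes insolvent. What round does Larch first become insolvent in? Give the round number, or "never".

never

Round 1 — Hale becomes insolvent (initial).
  Ivory: +70 → 70 ≥ 60
  Pike: +80 → 80 ≥ 80
Round 2 — Ivory, Pike become insolvent.
  Arden: +85 → 85 ≥ 80
Round 3 — Arden becomes insolvent.
  Larch: +60 → 60 < 110
No further insolvencies.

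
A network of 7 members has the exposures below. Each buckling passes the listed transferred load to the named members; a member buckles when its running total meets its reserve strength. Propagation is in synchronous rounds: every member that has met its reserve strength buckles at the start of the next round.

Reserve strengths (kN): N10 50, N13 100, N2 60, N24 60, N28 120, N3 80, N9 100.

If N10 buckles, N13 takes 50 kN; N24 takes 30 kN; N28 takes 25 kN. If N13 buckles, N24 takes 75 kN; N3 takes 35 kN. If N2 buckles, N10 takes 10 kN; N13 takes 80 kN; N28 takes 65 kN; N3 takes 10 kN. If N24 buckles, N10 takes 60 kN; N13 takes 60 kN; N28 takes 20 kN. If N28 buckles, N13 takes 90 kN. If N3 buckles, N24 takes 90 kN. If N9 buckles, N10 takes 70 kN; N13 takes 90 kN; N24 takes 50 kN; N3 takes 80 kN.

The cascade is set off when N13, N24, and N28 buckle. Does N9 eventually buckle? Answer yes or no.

Round 1 — N13, N24, N28 buckle (initial).
  N10: +60 → 60 ≥ 50
  N3: +35 → 35 < 80
Round 2 — N10 buckles.
No further bucklings.

no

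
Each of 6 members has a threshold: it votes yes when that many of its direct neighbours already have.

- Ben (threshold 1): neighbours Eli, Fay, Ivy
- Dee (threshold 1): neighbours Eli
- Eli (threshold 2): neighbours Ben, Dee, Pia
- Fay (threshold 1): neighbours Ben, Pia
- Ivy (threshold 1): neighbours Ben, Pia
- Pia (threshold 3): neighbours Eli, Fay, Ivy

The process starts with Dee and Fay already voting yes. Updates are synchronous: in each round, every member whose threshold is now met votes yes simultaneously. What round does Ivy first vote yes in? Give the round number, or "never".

Round 1 — Dee, Fay vote yes (initial).
Round 2 — checking thresholds:
  Ben: 1 of 3 neighbours ≥ 1, votes yes.
  Eli: 1 of 3 neighbours < 2, not yet.
  Pia: 1 of 3 neighbours < 3, not yet.
Round 3 — checking thresholds:
  Eli: 2 of 3 neighbours ≥ 2, votes yes.
  Ivy: 1 of 2 neighbours ≥ 1, votes yes.
  Pia: 1 of 3 neighbours < 3, not yet.
Round 4 — checking thresholds:
  Pia: 3 of 3 neighbours ≥ 3, votes yes.
Round 5 — no new yes votes; cascade stops.

3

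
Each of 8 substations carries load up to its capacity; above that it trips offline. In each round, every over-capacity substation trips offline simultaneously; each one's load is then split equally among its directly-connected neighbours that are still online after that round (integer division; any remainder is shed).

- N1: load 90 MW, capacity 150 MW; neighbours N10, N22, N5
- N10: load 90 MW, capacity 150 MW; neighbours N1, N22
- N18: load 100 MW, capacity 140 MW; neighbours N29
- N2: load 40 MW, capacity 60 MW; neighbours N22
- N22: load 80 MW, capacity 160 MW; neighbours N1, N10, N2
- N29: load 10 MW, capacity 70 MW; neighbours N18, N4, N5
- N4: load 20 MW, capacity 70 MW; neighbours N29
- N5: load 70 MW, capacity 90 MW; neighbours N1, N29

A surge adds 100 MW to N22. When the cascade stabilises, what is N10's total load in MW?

Round 1 — N22 at 180 > 160. N22 trips offline.
  N22 sheds 180 MW to N1, N10, N2: 60 each.
    N1: 90+60 = 150 ≤ 150
    N10: 90+60 = 150 ≤ 150
    N2: 40+60 = 100 > 60
Round 2 — N2 trips offline.
  N2 sheds 100 MW: no online neighbours, lost.
No further trips.

150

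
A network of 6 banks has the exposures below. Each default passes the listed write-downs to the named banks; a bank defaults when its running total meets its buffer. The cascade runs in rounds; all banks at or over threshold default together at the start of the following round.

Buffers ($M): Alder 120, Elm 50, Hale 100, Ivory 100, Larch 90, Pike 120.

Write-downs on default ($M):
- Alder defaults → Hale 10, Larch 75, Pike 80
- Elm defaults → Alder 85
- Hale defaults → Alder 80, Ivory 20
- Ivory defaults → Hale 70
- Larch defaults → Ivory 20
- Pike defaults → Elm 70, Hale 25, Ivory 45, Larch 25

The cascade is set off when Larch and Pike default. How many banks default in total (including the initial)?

3

Round 1 — Larch, Pike default (initial).
  Elm: +70 → 70 ≥ 50
  Hale: +25 → 25 < 100
  Ivory: +20+45 → 65 < 100
Round 2 — Elm defaults.
  Alder: +85 → 85 < 120
No further defaults.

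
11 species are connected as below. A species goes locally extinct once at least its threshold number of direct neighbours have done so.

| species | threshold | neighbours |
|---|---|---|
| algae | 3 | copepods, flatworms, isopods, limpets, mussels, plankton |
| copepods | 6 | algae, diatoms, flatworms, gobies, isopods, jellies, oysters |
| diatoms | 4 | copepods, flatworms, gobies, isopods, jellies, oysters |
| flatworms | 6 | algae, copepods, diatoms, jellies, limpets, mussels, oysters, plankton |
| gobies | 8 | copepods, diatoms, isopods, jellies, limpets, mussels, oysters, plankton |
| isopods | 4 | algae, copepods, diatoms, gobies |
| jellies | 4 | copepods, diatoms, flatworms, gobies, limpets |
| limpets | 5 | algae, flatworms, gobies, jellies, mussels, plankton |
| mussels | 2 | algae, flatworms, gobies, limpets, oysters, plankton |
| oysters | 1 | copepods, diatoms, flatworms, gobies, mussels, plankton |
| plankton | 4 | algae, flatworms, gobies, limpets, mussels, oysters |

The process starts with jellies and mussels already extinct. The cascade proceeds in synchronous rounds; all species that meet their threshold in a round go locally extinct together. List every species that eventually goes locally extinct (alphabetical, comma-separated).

jellies, mussels, oysters

Round 1 — jellies, mussels go locally extinct (initial).
Round 2 — checking thresholds:
  algae: 1 of 6 neighbours < 3, below threshold.
  copepods: 1 of 7 neighbours < 6, below threshold.
  diatoms: 1 of 6 neighbours < 4, below threshold.
  flatworms: 2 of 8 neighbours < 6, below threshold.
  gobies: 2 of 8 neighbours < 8, below threshold.
  limpets: 2 of 6 neighbours < 5, below threshold.
  oysters: 1 of 6 neighbours ≥ 1, goes locally extinct.
  plankton: 1 of 6 neighbours < 4, below threshold.
Round 3 — no new extinctions; cascade stops.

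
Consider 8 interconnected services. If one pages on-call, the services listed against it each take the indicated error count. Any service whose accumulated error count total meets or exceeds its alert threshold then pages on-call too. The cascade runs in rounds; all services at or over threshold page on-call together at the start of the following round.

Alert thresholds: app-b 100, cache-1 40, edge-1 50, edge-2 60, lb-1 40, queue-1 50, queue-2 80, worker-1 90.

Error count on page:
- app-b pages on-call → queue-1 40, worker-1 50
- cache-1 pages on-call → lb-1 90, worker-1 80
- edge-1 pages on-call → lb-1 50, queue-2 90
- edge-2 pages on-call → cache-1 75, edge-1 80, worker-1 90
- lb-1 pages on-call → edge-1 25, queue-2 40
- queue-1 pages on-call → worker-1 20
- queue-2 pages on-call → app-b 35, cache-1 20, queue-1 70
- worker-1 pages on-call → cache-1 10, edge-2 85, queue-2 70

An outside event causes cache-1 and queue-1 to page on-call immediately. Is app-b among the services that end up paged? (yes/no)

no

Round 1 — cache-1, queue-1 page on-call (initial).
  lb-1: +90 → 90 ≥ 40
  worker-1: +80+20 → 100 ≥ 90
Round 2 — lb-1, worker-1 page on-call.
  edge-1: +25 → 25 < 50
  edge-2: +85 → 85 ≥ 60
  queue-2: +40+70 → 110 ≥ 80
Round 3 — edge-2, queue-2 page on-call.
  app-b: +35 → 35 < 100
  edge-1: +80 → 105 ≥ 50
Round 4 — edge-1 pages on-call.
No further pages.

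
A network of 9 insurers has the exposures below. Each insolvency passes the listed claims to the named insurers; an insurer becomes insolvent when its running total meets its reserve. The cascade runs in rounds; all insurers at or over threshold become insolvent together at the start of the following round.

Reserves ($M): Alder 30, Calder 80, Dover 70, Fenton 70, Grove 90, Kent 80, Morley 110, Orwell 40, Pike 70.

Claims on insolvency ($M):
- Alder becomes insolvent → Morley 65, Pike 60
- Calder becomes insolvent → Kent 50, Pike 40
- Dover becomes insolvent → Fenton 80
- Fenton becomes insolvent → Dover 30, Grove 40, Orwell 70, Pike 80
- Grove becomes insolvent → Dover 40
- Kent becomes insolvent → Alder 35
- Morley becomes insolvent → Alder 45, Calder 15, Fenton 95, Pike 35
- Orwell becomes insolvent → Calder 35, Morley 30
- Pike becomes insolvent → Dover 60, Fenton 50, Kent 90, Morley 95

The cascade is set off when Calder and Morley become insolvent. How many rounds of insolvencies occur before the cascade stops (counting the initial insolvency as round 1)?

Round 1 — Calder, Morley become insolvent (initial).
  Alder: +45 → 45 ≥ 30
  Fenton: +95 → 95 ≥ 70
  Kent: +50 → 50 < 80
  Pike: +40+35 → 75 ≥ 70
Round 2 — Alder, Fenton, Pike become insolvent.
  Dover: +30+60 → 90 ≥ 70
  Grove: +40 → 40 < 90
  Kent: +90 → 140 ≥ 80
  Orwell: +70 → 70 ≥ 40
Round 3 — Dover, Kent, Orwell become insolvent.
No further insolvencies.

3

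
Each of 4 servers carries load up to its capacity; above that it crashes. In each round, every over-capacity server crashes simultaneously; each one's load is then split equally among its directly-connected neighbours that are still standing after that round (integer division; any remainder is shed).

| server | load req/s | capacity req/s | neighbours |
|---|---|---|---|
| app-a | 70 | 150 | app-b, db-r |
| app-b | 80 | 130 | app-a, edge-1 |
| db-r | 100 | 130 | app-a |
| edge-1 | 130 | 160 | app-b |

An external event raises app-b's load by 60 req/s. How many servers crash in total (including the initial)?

Round 1 — app-b at 140 > 130. app-b crashes.
  app-b sheds 140 req/s to app-a, edge-1: 70 each.
    app-a: 70+70 = 140 ≤ 150
    edge-1: 130+70 = 200 > 160
Round 2 — edge-1 crashes.
  edge-1 sheds 200 req/s: no online neighbours, lost.
No further crashes.

2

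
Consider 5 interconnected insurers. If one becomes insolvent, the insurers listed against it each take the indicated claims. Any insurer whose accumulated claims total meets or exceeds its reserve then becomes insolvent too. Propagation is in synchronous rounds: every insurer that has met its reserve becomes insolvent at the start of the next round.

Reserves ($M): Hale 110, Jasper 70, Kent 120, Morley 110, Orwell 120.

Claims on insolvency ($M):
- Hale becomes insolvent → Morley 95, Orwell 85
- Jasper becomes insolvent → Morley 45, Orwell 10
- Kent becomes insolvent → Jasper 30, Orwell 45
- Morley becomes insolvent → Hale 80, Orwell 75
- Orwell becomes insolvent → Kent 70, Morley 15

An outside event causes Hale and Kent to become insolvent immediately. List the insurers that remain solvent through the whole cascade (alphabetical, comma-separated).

Round 1 — Hale, Kent become insolvent (initial).
  Jasper: +30 → 30 < 70
  Morley: +95 → 95 < 110
  Orwell: +85+45 → 130 ≥ 120
Round 2 — Orwell becomes insolvent.
  Morley: +15 → 110 ≥ 110
Round 3 — Morley becomes insolvent.
No further insolvencies.

Jasper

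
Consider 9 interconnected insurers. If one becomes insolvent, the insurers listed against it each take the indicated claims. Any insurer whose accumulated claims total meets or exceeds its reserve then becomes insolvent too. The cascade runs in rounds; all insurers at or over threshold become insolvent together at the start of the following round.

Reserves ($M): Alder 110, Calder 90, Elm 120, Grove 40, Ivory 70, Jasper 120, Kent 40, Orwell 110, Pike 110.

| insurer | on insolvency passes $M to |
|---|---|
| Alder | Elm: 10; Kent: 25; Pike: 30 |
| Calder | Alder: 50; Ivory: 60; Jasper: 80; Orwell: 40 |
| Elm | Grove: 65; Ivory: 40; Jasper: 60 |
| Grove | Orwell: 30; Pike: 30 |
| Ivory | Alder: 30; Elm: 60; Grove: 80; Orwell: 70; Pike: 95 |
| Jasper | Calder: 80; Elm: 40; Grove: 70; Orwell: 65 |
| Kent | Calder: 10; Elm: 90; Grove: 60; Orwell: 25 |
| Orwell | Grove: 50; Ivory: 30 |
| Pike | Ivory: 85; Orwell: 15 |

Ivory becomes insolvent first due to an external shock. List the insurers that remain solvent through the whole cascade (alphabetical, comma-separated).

Alder, Calder, Elm, Jasper, Kent

Round 1 — Ivory becomes insolvent (initial).
  Alder: +30 → 30 < 110
  Elm: +60 → 60 < 120
  Grove: +80 → 80 ≥ 40
  Orwell: +70 → 70 < 110
  Pike: +95 → 95 < 110
Round 2 — Grove becomes insolvent.
  Orwell: +30 → 100 < 110
  Pike: +30 → 125 ≥ 110
Round 3 — Pike becomes insolvent.
  Orwell: +15 → 115 ≥ 110
Round 4 — Orwell becomes insolvent.
No further insolvencies.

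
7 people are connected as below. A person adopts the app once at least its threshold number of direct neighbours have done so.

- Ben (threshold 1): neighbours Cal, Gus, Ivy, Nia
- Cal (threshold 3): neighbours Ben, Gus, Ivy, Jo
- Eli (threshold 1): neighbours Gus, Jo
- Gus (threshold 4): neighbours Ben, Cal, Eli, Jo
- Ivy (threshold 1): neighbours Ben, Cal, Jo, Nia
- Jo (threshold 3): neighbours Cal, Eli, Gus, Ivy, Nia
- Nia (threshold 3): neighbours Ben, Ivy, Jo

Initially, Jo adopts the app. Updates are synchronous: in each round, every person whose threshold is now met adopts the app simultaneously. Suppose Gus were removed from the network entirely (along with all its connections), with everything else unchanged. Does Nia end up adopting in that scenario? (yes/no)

yes

With Gus removed:
Round 1 — Jo adopts the app (initial).
Round 2 — checking thresholds:
  Cal: 1 of 3 neighbours < 3, not yet.
  Eli: 1 of 1 neighbours ≥ 1, adopts the app.
  Ivy: 1 of 4 neighbours ≥ 1, adopts the app.
  Nia: 1 of 3 neighbours < 3, not yet.
Round 3 — checking thresholds:
  Ben: 1 of 3 neighbours ≥ 1, adopts the app.
  Cal: 2 of 3 neighbours < 3, not yet.
  Nia: 2 of 3 neighbours < 3, not yet.
Round 4 — checking thresholds:
  Cal: 3 of 3 neighbours ≥ 3, adopts the app.
  Nia: 3 of 3 neighbours ≥ 3, adopts the app.
Round 5 — no new adoptions; cascade stops.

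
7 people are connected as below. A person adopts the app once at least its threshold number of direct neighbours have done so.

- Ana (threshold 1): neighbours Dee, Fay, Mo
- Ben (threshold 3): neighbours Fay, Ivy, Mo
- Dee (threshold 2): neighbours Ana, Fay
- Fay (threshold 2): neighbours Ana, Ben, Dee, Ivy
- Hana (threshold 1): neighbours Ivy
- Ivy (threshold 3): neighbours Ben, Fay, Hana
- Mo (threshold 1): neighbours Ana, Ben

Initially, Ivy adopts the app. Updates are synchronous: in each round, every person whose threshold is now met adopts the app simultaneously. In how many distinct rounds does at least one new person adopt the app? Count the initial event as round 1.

Round 1 — Ivy adopts the app (initial).
Round 2 — checking thresholds:
  Ben: 1 of 3 neighbours < 3, holds.
  Fay: 1 of 4 neighbours < 2, holds.
  Hana: 1 of 1 neighbours ≥ 1, adopts the app.
Round 3 — no new adoptions; cascade stops.

2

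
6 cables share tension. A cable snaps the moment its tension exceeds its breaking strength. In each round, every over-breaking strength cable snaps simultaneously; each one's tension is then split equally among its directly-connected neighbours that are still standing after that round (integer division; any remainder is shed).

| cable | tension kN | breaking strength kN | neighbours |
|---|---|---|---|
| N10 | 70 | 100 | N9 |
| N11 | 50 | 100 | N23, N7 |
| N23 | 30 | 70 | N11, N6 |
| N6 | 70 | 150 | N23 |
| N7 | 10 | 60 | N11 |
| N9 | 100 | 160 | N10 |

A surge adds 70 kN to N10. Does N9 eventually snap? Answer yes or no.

yes

Round 1 — N10 at 140 > 100. N10 snaps.
  N10 sheds 140 kN to N9: 140 each.
    N9: 100+140 = 240 > 160
Round 2 — N9 snaps.
  N9 sheds 240 kN: no online neighbours, lost.
No further breaks.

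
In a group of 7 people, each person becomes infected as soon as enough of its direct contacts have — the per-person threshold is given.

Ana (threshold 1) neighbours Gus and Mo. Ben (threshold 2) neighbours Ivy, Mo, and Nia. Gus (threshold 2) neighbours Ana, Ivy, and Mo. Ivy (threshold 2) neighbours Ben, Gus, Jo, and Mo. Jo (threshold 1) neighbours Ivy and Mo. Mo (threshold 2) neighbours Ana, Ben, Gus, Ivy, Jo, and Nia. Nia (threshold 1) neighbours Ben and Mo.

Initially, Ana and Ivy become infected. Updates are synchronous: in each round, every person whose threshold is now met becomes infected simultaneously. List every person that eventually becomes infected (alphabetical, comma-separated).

Ana, Ben, Gus, Ivy, Jo, Mo, Nia

Round 1 — Ana, Ivy become infected (initial).
Round 2 — checking thresholds:
  Ben: 1 of 3 neighbours < 2, holds.
  Gus: 2 of 3 neighbours ≥ 2, becomes infected.
  Jo: 1 of 2 neighbours ≥ 1, becomes infected.
  Mo: 2 of 6 neighbours ≥ 2, becomes infected.
Round 3 — checking thresholds:
  Ben: 2 of 3 neighbours ≥ 2, becomes infected.
  Nia: 1 of 2 neighbours ≥ 1, becomes infected.
Round 4 — no new infections; cascade stops.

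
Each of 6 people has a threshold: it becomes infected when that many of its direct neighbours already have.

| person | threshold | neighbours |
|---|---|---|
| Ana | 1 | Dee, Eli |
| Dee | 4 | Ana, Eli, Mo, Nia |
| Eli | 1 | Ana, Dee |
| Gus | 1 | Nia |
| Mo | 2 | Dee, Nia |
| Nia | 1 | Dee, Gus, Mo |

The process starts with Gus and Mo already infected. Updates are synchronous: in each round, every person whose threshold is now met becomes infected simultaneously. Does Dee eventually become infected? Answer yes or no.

no

Round 1 — Gus, Mo become infected (initial).
Round 2 — checking thresholds:
  Dee: 1 of 4 neighbours < 4, not yet.
  Nia: 2 of 3 neighbours ≥ 1, becomes infected.
Round 3 — no new infections; cascade stops.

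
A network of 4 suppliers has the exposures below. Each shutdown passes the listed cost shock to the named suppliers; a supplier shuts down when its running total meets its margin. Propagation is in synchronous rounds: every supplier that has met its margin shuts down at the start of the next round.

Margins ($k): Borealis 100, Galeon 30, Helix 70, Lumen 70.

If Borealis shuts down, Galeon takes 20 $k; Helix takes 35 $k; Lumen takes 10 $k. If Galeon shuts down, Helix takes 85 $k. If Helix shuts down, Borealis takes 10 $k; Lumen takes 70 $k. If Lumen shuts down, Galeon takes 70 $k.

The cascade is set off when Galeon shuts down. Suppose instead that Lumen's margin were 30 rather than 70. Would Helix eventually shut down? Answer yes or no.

With Lumen's margin at 30:
Round 1 — Galeon shuts down (initial).
  Helix: +85 → 85 ≥ 70
Round 2 — Helix shuts down.
  Borealis: +10 → 10 < 100
  Lumen: +70 → 70 ≥ 30
Round 3 — Lumen shuts down.
No further shutdowns.

yes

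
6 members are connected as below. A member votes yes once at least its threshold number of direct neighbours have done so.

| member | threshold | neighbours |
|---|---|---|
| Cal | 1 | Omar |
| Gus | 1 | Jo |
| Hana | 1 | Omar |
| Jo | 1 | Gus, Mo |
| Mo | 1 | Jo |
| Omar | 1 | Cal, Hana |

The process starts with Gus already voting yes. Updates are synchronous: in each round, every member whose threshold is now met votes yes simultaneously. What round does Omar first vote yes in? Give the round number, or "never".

Round 1 — Gus votes yes (initial).
Round 2 — checking thresholds:
  Jo: 1 of 2 neighbours ≥ 1, votes yes.
Round 3 — checking thresholds:
  Mo: 1 of 1 neighbours ≥ 1, votes yes.
Round 4 — no new yes votes; cascade stops.

never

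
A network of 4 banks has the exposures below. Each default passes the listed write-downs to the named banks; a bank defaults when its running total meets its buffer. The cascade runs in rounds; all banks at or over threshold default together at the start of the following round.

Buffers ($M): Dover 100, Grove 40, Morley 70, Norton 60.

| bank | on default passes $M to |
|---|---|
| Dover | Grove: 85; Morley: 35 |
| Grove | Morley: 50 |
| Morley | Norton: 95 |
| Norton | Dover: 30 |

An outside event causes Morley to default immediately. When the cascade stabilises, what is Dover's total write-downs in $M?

30

Round 1 — Morley defaults (initial).
  Norton: +95 → 95 ≥ 60
Round 2 — Norton defaults.
  Dover: +30 → 30 < 100
No further defaults.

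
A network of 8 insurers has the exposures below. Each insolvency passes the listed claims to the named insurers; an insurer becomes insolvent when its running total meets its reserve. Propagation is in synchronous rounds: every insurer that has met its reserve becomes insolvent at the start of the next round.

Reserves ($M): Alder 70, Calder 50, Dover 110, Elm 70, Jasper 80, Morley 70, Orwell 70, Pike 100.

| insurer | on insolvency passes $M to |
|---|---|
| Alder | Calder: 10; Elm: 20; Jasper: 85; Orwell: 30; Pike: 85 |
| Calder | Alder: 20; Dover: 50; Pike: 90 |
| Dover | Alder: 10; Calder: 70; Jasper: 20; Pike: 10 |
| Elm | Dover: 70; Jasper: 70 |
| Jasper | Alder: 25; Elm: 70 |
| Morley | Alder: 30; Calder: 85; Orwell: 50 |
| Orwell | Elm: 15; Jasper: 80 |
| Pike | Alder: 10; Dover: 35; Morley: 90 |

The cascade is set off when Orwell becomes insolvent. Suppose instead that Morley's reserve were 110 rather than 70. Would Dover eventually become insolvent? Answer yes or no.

With Morley's reserve at 110:
Round 1 — Orwell becomes insolvent (initial).
  Elm: +15 → 15 < 70
  Jasper: +80 → 80 ≥ 80
Round 2 — Jasper becomes insolvent.
  Alder: +25 → 25 < 70
  Elm: +70 → 85 ≥ 70
Round 3 — Elm becomes insolvent.
  Dover: +70 → 70 < 110
No further insolvencies.

no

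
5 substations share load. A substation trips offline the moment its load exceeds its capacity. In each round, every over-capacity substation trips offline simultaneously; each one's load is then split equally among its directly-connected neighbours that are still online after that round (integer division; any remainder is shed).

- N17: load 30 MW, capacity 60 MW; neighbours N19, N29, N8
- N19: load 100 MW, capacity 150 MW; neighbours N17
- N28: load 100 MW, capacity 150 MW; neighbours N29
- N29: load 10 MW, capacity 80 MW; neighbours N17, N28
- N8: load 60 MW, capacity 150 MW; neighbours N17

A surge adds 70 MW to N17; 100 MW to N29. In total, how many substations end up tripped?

Round 1 — N17 at 100 > 60; N29 at 110 > 80. N17, N29 trip offline.
  N17 sheds 100 MW to N19, N8: 50 each.
    N19: 100+50 = 150 ≤ 150
    N8: 60+50 = 110 ≤ 150
  N29 sheds 110 MW to N28: 110 each.
    N28: 100+110 = 210 > 150
Round 2 — N28 trips offline.
  N28 sheds 210 MW: no online neighbours, lost.
No further trips.

3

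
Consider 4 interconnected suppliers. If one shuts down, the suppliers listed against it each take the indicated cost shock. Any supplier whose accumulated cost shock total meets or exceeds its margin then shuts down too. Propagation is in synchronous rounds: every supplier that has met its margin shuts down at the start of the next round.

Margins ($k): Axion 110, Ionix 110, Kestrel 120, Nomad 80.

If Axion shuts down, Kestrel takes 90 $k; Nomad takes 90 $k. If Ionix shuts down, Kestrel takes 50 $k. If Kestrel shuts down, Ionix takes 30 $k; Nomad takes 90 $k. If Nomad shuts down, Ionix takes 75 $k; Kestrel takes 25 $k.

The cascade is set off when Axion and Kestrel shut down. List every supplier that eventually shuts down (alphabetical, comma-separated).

Round 1 — Axion, Kestrel shut down (initial).
  Ionix: +30 → 30 < 110
  Nomad: +90+90 → 180 ≥ 80
Round 2 — Nomad shuts down.
  Ionix: +75 → 105 < 110
No further shutdowns.

Axion, Kestrel, Nomad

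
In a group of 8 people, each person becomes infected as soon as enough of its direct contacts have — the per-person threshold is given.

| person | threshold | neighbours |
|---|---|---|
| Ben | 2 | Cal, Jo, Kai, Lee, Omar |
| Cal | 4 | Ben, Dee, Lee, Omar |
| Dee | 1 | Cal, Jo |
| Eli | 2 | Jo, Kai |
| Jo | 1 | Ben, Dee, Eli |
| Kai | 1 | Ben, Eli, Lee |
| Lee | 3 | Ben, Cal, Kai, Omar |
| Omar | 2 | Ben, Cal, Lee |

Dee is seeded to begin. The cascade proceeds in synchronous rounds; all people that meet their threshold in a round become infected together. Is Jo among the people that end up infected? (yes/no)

yes

Round 1 — Dee becomes infected (initial).
Round 2 — checking thresholds:
  Cal: 1 of 4 neighbours < 4, holds.
  Jo: 1 of 3 neighbours ≥ 1, becomes infected.
Round 3 — no new infections; cascade stops.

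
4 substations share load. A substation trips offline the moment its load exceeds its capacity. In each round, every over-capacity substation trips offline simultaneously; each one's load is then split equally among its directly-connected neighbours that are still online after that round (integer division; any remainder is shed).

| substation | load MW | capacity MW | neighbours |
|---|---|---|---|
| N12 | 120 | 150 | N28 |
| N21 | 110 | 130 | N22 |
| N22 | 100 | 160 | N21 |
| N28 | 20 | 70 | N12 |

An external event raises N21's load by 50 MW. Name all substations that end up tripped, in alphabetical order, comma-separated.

N21, N22

Round 1 — N21 at 160 > 130. N21 trips offline.
  N21 sheds 160 MW to N22: 160 each.
    N22: 100+160 = 260 > 160
Round 2 — N22 trips offline.
  N22 sheds 260 MW: no online neighbours, lost.
No further trips.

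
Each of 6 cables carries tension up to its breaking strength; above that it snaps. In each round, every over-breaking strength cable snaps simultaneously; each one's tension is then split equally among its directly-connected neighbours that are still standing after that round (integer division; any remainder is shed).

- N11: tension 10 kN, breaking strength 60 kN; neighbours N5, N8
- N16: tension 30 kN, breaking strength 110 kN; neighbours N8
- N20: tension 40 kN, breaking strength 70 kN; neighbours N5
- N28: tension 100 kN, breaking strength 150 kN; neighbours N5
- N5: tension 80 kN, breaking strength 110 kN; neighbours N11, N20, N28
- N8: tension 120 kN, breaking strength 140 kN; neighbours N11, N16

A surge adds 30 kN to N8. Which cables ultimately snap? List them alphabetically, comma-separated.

N11, N20, N28, N5, N8

Round 1 — N8 at 150 > 140. N8 snaps.
  N8 sheds 150 kN to N11, N16: 75 each.
    N11: 10+75 = 85 > 60
    N16: 30+75 = 105 ≤ 110
Round 2 — N11 snaps.
  N11 sheds 85 kN to N5: 85 each.
    N5: 80+85 = 165 > 110
Round 3 — N5 snaps.
  N5 sheds 165 kN to N20, N28: 82 each (1 lost).
    N20: 40+82 = 122 > 70
    N28: 100+82 = 182 > 150
Round 4 — N20, N28 snap.
  N20 sheds 122 kN: no online neighbours, lost.
  N28 sheds 182 kN: no online neighbours, lost.
No further breaks.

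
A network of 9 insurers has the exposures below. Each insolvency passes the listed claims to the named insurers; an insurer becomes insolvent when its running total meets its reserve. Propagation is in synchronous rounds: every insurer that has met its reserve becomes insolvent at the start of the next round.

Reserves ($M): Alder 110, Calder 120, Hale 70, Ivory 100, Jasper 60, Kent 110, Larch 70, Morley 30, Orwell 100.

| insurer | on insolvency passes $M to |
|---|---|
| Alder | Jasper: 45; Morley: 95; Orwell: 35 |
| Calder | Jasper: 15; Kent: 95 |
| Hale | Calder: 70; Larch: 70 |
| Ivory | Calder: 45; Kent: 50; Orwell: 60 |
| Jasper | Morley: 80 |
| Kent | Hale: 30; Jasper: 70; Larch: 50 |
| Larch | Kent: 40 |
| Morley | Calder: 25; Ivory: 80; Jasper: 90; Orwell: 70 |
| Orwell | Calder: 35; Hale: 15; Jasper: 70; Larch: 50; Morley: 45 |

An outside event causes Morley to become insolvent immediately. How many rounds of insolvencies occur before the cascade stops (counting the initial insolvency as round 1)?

Round 1 — Morley becomes insolvent (initial).
  Calder: +25 → 25 < 120
  Ivory: +80 → 80 < 100
  Jasper: +90 → 90 ≥ 60
  Orwell: +70 → 70 < 100
Round 2 — Jasper becomes insolvent.
No further insolvencies.

2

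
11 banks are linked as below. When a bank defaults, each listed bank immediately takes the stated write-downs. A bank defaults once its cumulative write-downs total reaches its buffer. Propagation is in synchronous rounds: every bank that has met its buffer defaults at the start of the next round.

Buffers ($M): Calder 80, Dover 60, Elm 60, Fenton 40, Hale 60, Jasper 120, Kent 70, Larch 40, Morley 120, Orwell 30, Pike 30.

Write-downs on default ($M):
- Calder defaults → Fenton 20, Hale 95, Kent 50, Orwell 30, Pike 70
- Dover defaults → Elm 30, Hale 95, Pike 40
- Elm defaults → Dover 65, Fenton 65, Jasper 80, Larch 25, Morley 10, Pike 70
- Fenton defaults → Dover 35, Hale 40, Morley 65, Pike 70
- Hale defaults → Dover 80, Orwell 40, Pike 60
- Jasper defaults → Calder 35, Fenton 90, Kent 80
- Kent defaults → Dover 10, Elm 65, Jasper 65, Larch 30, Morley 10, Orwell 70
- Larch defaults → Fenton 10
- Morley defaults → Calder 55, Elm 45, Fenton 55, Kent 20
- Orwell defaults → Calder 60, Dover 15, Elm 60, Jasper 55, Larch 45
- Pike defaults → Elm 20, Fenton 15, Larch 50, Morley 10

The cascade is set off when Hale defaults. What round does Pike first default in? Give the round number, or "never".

Round 1 — Hale defaults (initial).
  Dover: +80 → 80 ≥ 60
  Orwell: +40 → 40 ≥ 30
  Pike: +60 → 60 ≥ 30
Round 2 — Dover, Orwell, Pike default.
  Calder: +60 → 60 < 80
  Elm: +30+60+20 → 110 ≥ 60
  Fenton: +15 → 15 < 40
  Jasper: +55 → 55 < 120
  Larch: +45+50 → 95 ≥ 40
  Morley: +10 → 10 < 120
Round 3 — Elm, Larch default.
  Fenton: +65+10 → 90 ≥ 40
  Jasper: +80 → 135 ≥ 120
  Morley: +10 → 20 < 120
Round 4 — Fenton, Jasper default.
  Calder: +35 → 95 ≥ 80
  Kent: +80 → 80 ≥ 70
  Morley: +65 → 85 < 120
Round 5 — Calder, Kent default.
  Morley: +10 → 95 < 120
No further defaults.

2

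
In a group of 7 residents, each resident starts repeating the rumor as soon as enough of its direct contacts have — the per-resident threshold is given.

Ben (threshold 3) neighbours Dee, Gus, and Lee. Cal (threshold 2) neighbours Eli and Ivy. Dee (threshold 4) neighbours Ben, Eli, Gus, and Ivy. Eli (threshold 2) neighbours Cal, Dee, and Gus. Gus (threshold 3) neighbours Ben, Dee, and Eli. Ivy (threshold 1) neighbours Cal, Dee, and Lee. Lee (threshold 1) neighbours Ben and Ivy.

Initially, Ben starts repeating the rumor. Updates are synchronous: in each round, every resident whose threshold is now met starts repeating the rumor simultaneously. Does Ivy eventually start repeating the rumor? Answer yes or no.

yes

Round 1 — Ben starts repeating the rumor (initial).
Round 2 — checking thresholds:
  Dee: 1 of 4 neighbours < 4, below threshold.
  Gus: 1 of 3 neighbours < 3, below threshold.
  Lee: 1 of 2 neighbours ≥ 1, starts repeating the rumor.
Round 3 — checking thresholds:
  Dee: 1 of 4 neighbours < 4, below threshold.
  Gus: 1 of 3 neighbours < 3, below threshold.
  Ivy: 1 of 3 neighbours ≥ 1, starts repeating the rumor.
Round 4 — no new spreads; cascade stops.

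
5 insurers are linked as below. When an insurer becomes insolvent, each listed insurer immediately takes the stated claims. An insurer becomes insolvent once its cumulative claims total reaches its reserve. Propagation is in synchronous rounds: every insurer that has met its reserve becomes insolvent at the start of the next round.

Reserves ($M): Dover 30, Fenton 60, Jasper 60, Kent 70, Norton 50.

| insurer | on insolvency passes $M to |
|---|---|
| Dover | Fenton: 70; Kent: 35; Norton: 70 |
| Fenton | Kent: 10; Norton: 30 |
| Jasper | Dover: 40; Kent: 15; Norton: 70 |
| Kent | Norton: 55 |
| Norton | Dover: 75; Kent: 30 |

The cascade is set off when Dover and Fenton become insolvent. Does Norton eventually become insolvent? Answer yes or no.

Round 1 — Dover, Fenton become insolvent (initial).
  Kent: +35+10 → 45 < 70
  Norton: +70+30 → 100 ≥ 50
Round 2 — Norton becomes insolvent.
  Kent: +30 → 75 ≥ 70
Round 3 — Kent becomes insolvent.
No further insolvencies.

yes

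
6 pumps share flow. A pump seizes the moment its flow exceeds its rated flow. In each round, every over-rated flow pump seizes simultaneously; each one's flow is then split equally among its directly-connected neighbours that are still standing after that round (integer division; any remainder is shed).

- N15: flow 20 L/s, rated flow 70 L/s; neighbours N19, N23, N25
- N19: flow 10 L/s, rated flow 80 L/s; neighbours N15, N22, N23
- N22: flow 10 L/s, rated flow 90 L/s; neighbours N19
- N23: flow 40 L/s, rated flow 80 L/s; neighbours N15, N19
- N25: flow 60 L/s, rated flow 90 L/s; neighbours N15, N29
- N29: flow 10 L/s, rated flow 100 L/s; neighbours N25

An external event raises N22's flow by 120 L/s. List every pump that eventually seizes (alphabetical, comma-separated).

N15, N19, N22, N23, N25, N29

Round 1 — N22 at 130 > 90. N22 seizes.
  N22 sheds 130 L/s to N19: 130 each.
    N19: 10+130 = 140 > 80
Round 2 — N19 seizes.
  N19 sheds 140 L/s to N15, N23: 70 each.
    N15: 20+70 = 90 > 70
    N23: 40+70 = 110 > 80
Round 3 — N15, N23 seize.
  N15 sheds 90 L/s to N25: 90 each.
    N25: 60+90 = 150 > 90
  N23 sheds 110 L/s: no online neighbours, lost.
Round 4 — N25 seizes.
  N25 sheds 150 L/s to N29: 150 each.
    N29: 10+150 = 160 > 100
Round 5 — N29 seizes.
  N29 sheds 160 L/s: no online neighbours, lost.
No further seizures.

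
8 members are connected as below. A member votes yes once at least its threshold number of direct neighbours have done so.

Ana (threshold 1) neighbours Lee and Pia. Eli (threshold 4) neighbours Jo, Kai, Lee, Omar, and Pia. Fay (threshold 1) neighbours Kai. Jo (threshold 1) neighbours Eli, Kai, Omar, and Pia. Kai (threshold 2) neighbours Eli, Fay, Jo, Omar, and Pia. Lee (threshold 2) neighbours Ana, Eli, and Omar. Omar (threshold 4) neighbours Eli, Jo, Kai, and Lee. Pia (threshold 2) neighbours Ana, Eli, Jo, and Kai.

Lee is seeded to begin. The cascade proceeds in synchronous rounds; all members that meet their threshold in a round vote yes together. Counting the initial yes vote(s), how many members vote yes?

2

Round 1 — Lee votes yes (initial).
Round 2 — checking thresholds:
  Ana: 1 of 2 neighbours ≥ 1, votes yes.
  Eli: 1 of 5 neighbours < 4, below threshold.
  Omar: 1 of 4 neighbours < 4, below threshold.
Round 3 — no new yes votes; cascade stops.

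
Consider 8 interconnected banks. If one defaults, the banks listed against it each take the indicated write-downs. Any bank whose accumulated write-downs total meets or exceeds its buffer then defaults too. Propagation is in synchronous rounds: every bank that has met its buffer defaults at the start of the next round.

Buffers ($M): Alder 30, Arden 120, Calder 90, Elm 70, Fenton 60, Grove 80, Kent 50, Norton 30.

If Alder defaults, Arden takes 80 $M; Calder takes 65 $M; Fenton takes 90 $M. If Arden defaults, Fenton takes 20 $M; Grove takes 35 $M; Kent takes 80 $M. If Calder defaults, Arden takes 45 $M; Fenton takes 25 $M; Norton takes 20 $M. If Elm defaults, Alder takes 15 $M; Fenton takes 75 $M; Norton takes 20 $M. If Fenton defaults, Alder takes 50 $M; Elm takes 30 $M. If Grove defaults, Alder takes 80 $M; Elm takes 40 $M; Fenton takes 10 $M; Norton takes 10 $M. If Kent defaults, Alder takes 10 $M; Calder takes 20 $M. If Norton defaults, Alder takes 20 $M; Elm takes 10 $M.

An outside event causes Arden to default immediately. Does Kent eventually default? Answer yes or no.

yes

Round 1 — Arden defaults (initial).
  Fenton: +20 → 20 < 60
  Grove: +35 → 35 < 80
  Kent: +80 → 80 ≥ 50
Round 2 — Kent defaults.
  Alder: +10 → 10 < 30
  Calder: +20 → 20 < 90
No further defaults.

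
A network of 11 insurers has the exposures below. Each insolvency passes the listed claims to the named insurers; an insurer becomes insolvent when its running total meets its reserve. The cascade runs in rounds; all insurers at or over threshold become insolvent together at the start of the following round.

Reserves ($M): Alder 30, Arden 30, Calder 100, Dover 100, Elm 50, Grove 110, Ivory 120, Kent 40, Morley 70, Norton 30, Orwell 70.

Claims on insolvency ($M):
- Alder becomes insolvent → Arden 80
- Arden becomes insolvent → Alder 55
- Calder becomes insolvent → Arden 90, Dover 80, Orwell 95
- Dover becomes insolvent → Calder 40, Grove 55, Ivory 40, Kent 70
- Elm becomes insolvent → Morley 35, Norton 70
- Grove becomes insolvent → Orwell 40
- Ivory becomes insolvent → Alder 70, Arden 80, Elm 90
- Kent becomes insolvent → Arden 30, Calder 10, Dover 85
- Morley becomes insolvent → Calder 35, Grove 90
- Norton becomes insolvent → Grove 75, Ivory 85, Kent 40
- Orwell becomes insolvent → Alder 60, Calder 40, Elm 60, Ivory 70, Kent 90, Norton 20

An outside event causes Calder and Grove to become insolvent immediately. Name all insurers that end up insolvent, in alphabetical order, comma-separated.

Alder, Arden, Calder, Dover, Elm, Grove, Ivory, Kent, Norton, Orwell

Round 1 — Calder, Grove become insolvent (initial).
  Arden: +90 → 90 ≥ 30
  Dover: +80 → 80 < 100
  Orwell: +95+40 → 135 ≥ 70
Round 2 — Arden, Orwell become insolvent.
  Alder: +55+60 → 115 ≥ 30
  Elm: +60 → 60 ≥ 50
  Ivory: +70 → 70 < 120
  Kent: +90 → 90 ≥ 40
  Norton: +20 → 20 < 30
Round 3 — Alder, Elm, Kent become insolvent.
  Dover: +85 → 165 ≥ 100
  Morley: +35 → 35 < 70
  Norton: +70 → 90 ≥ 30
Round 4 — Dover, Norton become insolvent.
  Ivory: +40+85 → 195 ≥ 120
Round 5 — Ivory becomes insolvent.
No further insolvencies.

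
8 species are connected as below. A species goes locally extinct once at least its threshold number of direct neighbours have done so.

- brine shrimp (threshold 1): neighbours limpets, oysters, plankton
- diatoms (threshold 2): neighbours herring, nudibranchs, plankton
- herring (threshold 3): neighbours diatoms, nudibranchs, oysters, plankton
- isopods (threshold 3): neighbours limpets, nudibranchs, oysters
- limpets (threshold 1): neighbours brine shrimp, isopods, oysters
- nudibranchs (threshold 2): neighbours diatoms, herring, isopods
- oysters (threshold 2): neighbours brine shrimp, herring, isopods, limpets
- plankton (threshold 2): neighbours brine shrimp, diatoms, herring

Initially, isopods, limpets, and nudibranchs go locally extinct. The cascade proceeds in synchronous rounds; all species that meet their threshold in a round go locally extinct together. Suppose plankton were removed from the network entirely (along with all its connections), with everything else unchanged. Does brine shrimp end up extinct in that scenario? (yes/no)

yes

With plankton removed:
Round 1 — isopods, limpets, nudibranchs go locally extinct (initial).
Round 2 — checking thresholds:
  brine shrimp: 1 of 2 neighbours ≥ 1, goes locally extinct.
  diatoms: 1 of 2 neighbours < 2, not yet.
  herring: 1 of 3 neighbours < 3, not yet.
  oysters: 2 of 4 neighbours ≥ 2, goes locally extinct.
Round 3 — no new extinctions; cascade stops.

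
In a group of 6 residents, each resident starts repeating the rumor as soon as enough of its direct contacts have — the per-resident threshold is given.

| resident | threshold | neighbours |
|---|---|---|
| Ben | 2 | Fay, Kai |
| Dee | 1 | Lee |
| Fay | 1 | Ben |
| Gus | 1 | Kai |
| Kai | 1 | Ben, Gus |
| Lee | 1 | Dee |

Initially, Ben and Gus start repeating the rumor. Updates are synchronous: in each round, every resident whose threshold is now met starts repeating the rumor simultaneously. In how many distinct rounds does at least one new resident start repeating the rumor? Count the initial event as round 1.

Round 1 — Ben, Gus start repeating the rumor (initial).
Round 2 — checking thresholds:
  Fay: 1 of 1 neighbours ≥ 1, starts repeating the rumor.
  Kai: 2 of 2 neighbours ≥ 1, starts repeating the rumor.
Round 3 — no new spreads; cascade stops.

2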